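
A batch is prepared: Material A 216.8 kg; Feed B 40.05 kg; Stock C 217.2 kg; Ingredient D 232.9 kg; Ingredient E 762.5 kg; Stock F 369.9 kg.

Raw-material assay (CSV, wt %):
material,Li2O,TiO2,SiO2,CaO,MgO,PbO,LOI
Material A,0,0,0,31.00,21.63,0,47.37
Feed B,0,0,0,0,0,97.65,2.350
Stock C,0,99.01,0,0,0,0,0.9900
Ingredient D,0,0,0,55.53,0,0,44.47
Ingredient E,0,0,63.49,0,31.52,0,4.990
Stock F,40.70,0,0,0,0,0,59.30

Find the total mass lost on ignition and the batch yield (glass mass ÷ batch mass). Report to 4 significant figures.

LOI loss = 466.8 kg; glass = 1373 kg; yield = 74.62%

In-progress results are printed (rounded to four significant figures) across the worked steps. All arithmetic runs at exact precision through every step — every reported result is rounded a single time; all derived quantities are carried at full precision (net glass mass, totals, the six compositions, LOI, yield) using the weight values on 1373 kg of glass, precisely as stated by the problem or answer text.
LOI of each material in turn:
  Material A: 216.8 × 0.4737 = 102.7 kg
  Feed B: 40.05 × 0.02350 = 0.9412 kg
  Stock C: 217.2 × 0.009900 = 2.150 kg
  Ingredient D: 232.9 × 0.4447 = 103.6 kg
  Ingredient E: 762.5 × 0.04990 = 38.05 kg
  Stock F: 369.9 × 0.5930 = 219.4 kg
Total LOI = 466.8 kg
Glass = batch − LOI = 1839 − 466.8 = 1373 kg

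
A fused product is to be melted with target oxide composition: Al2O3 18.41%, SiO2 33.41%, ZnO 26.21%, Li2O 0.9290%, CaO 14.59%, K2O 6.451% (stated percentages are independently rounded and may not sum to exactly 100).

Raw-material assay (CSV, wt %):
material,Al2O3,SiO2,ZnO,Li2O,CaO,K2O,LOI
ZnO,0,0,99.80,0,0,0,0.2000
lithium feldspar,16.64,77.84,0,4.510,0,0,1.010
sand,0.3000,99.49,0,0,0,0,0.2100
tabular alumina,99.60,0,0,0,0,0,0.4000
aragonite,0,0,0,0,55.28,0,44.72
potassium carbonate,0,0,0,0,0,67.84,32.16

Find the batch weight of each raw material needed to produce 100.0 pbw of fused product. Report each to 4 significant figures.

Batch per 100.0 pbw fused product:
  ZnO: 26.26 pbw
  lithium feldspar: 20.60 pbw
  sand: 17.47 pbw
  tabular alumina: 14.99 pbw
  aragonite: 26.39 pbw
  potassium carbonate: 9.509 pbw
Total batch = 115.2 pbw; LOI loss = 15.22 pbw; yield = 86.79%

Every computation runs at exact precision in every operation — working values are shown rounded off to 4 significant digits alongside each step; exactly one rounding is applied to each reported number. All derived quantities (the six compositions, the yield, totals, LOI, net glass mass) are recomputed at full float precision from the weighed amounts for 100.0 pbw of glass precisely as stated by question or answer.
Oxide-by-oxide targets in 100.0 pbw fused product:
  Al2O3: 18.41% × 100.0 = 18.41 pbw
  SiO2: 33.41% × 100.0 = 33.41 pbw
  ZnO: 26.21% × 100.0 = 26.21 pbw
  Li2O: 0.9290% × 100.0 = 0.9290 pbw
  CaO: 14.59% × 100.0 = 14.59 pbw
  K2O: 6.451% × 100.0 = 6.451 pbw
A balance pass over the oxides, with the batch weights as given, relative to the basis at hand (each sum matches its target mass up to rounding of the answer):
  Al2O3: 20.60·0.1664 + 17.47·0.003000 + 14.99·0.9960 = 18.41 pbw (target 18.41 pbw)
  SiO2: 20.60·0.7784 + 17.47·0.9949 = 33.42 pbw (target 33.41 pbw)
  ZnO: 26.26·0.9980 = 26.21 pbw (target 26.21 pbw)
  Li2O: 20.60·0.04510 = 0.9291 pbw (target 0.9290 pbw)
  CaO: 26.39·0.5528 = 14.59 pbw (target 14.59 pbw)
  K2O: 9.509·0.6784 = 6.451 pbw (target 6.451 pbw)
Mass balance on the glass: the batch minus its LOI: 100.0 pbw (targets for the oxides total 100.0 pbw; basis as stated: 100.0 pbw — gaps are rounding artifacts).
Batch total: Σ batch = 115.2 pbw; LOI loss = Σ batch·LOI = 15.22 pbw; yield: glass divided by total = 86.79%.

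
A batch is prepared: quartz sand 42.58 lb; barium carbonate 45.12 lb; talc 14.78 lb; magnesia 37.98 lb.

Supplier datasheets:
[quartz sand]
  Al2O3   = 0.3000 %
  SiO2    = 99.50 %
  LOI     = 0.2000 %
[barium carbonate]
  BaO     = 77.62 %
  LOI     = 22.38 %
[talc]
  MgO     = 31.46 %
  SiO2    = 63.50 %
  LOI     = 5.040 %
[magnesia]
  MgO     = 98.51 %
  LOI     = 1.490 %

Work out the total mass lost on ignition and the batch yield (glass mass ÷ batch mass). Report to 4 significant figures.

LOI loss = 11.49 lb; glass = 129.0 lb; yield = 91.82%

In-progress results are printed rounded to 4 significant digits between the steps; the whole derivation keeps full float precision in every operation — every reported number takes just one rounding; derived quantities (net glass mass, four oxide percentages, totals, yield, ignition loss) are recomputed at full float precision using the weight values for 129.0 lb of glass as written in question or answer.
LOI of each material in turn:
  quartz sand: 42.58 × 0.002000 = 0.08516 lb
  barium carbonate: 45.12 × 0.2238 = 10.10 lb
  talc: 14.78 × 0.05040 = 0.7449 lb
  magnesia: 37.98 × 0.01490 = 0.5659 lb
Total LOI = 11.49 lb
Glass = batch − LOI = 140.5 − 11.49 = 129.0 lb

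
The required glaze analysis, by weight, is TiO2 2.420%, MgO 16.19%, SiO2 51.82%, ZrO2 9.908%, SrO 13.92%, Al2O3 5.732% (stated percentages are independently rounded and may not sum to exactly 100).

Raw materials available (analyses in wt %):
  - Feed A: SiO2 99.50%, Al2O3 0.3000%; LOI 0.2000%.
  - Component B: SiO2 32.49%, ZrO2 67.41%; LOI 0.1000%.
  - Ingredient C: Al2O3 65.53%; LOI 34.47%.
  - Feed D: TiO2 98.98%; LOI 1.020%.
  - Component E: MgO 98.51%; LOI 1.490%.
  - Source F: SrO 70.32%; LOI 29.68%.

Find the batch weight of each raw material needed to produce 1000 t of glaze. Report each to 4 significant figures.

Batch per 1000 t glaze:
  Feed A: 472.8 t
  Component B: 147.0 t
  Ingredient C: 85.31 t
  Feed D: 24.45 t
  Component E: 164.3 t
  Source F: 198.0 t
Total batch = 1092 t; LOI loss = 91.96 t; yield = 91.58%

Exact precision is carried from first step to last. Intermediates appear rounded to four significant figures in the working; each reported number is rounded exactly once. All derived quantities, including six oxide percentages, totals, the yield, net glass mass, ignition loss, are recomputed from the weighed amounts at 1000 t of glass at full float precision precisely as stated by either problem or answer.
Oxide mass targets, per 1000 t glaze:
  TiO2: 2.420% × 1000 = 24.20 t
  MgO: 16.19% × 1000 = 161.9 t
  SiO2: 51.82% × 1000 = 518.2 t
  ZrO2: 9.908% × 1000 = 99.08 t
  SrO: 13.92% × 1000 = 139.2 t
  Al2O3: 5.732% × 1000 = 57.32 t
Per-oxide balance check using the reported weights, against the basis in use (oxide sums agree with the targets net of answer rounding effects):
  TiO2: 24.45·0.9898 = 24.20 t (target 24.20 t)
  MgO: 164.3·0.9851 = 161.9 t (target 161.9 t)
  SiO2: 472.8·0.9950 + 147.0·0.3249 = 518.2 t (target 518.2 t)
  ZrO2: 147.0·0.6741 = 99.09 t (target 99.08 t)
  SrO: 198.0·0.7032 = 139.2 t (target 139.2 t)
  Al2O3: 472.8·0.003000 + 85.31·0.6553 = 57.32 t (target 57.32 t)
Auditing the glass mass value: batch Σ − ignition loss = 999.9 t (per-oxide target masses sum to 999.9 t; the stated basis being 1000 t — differing by rounding only).
Whole-batch sum: Σ batch = 1092 t; ignition loss, Σ(batch × LOI) = 91.96 t; the yield ratio, glass ÷ batch: 91.58%.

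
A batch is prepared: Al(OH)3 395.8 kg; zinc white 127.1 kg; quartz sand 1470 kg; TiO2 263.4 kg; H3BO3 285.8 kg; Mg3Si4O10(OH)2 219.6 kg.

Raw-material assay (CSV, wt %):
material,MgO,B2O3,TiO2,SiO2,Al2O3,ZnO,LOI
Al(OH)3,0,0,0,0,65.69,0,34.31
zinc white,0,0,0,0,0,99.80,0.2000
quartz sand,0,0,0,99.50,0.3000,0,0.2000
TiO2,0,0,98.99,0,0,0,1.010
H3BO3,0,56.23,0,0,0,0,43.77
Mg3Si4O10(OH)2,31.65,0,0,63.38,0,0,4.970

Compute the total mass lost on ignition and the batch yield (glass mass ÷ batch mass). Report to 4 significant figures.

LOI loss = 277.7 kg; glass = 2484 kg; yield = 89.95%

All internal work runs at full precision all the way through. In-progress results are printed rounded off to 4 significant digits within the worked lines — each reported number takes a single rounding. Derived quantities, which include glass mass, the six compositions, the yield, the totals, LOI, are recomputed at full float precision, as they appear in the question or the answer, from the weighed amounts on 2484 kg of glass.
Ignition loss by material:
  Al(OH)3: 395.8 × 0.3431 = 135.8 kg
  zinc white: 127.1 × 0.002000 = 0.2542 kg
  quartz sand: 1470 × 0.002000 = 2.940 kg
  TiO2: 263.4 × 0.01010 = 2.660 kg
  H3BO3: 285.8 × 0.4377 = 125.1 kg
  Mg3Si4O10(OH)2: 219.6 × 0.04970 = 10.91 kg
Total LOI = 277.7 kg
Glass = batch − LOI = 2762 − 277.7 = 2484 kg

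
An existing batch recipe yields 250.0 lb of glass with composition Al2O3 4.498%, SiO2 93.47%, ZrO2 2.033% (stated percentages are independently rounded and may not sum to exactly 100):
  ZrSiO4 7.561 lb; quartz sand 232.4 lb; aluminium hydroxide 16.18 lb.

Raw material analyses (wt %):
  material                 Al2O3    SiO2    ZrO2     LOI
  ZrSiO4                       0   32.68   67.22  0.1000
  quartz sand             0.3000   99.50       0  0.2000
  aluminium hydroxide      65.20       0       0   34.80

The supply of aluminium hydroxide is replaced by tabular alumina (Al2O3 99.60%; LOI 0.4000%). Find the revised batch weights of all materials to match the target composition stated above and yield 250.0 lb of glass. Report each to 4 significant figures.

Working values appear rounded to four significant digits on the page; every computation holds full float precision all the way through; exactly one rounding is applied to every reported number; all derived quantities are carried at full float precision (glass mass, totals, LOI, the three compositions, the yield) from the batch weights per 250.0 lb of glass as given in the problem or the answer.
Per-oxide target masses for 250.0 lb glass:
  Al2O3: 4.498% × 250.0 = 11.24 lb
  SiO2: 93.47% × 250.0 = 233.7 lb
  ZrO2: 2.033% × 250.0 = 5.082 lb
Oxide-by-oxide audit working from each reported weight, relative to the basis at hand (sums match the target masses inside rounding margins):
  Al2O3: 232.4·0.003000 + 10.59·0.9960 = 11.24 lb (target 11.24 lb)
  SiO2: 7.561·0.3268 + 232.4·0.9950 = 233.7 lb (target 233.7 lb)
  ZrO2: 7.561·0.6722 = 5.083 lb (target 5.082 lb)
Consistency of the glass mass: Σ batch − LOI loss = 250.0 lb (the Σ of target masses is 250.0 lb; against the stated basis, 250.0 lb — differing by rounding only).
Batch total: Σ batch = 250.6 lb; Σ batch·LOI gives LOI loss = 0.5147 lb; as yield: glass ÷ batch → 99.79%.

Revised batch per 250.0 lb glass:
  ZrSiO4: 7.561 lb
  quartz sand: 232.4 lb
  tabular alumina: 10.59 lb
Total batch = 250.6 lb; LOI loss = 0.5147 lb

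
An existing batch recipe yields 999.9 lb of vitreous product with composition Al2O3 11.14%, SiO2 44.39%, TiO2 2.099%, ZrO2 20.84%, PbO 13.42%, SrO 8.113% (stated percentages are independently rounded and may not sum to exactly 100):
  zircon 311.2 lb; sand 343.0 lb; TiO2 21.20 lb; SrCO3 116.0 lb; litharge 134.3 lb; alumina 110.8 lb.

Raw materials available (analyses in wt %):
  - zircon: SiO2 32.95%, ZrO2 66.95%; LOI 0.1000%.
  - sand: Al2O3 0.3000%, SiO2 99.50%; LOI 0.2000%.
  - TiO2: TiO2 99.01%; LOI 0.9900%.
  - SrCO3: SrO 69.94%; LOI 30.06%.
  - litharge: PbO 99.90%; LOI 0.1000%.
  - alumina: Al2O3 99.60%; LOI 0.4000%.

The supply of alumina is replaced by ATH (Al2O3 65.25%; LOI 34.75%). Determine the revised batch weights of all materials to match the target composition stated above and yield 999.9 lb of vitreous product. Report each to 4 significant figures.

Revised batch per 999.9 lb vitreous product:
  zircon: 311.2 lb
  sand: 343.0 lb
  TiO2: 21.20 lb
  SrCO3: 116.0 lb
  litharge: 134.3 lb
  ATH: 169.1 lb
Total batch = 1095 lb; LOI loss = 94.97 lb

Every computation keeps full float precision at every stage; intermediates are displayed with 4-significant-figure rounding on the page — each reported number carries a single rounding; the derived quantities (net glass mass, ignition loss, yield, the six compositions, the totals) are rebuilt at full float precision from the batch weights at 999.9 lb of glass, exactly as shown in question or answer.
Per-oxide target masses for 999.9 lb vitreous product:
  Al2O3: 11.14% × 999.9 = 111.4 lb
  SiO2: 44.39% × 999.9 = 443.9 lb
  TiO2: 2.099% × 999.9 = 20.99 lb
  ZrO2: 20.84% × 999.9 = 208.4 lb
  PbO: 13.42% × 999.9 = 134.2 lb
  SrO: 8.113% × 999.9 = 81.12 lb
Checking each oxide sum with the batch weights as given, on the stated basis (sums match the target masses net of answer rounding effects):
  Al2O3: 343.0·0.003000 + 169.1·0.6525 = 111.4 lb (target 111.4 lb)
  SiO2: 311.2·0.3295 + 343.0·0.9950 = 443.8 lb (target 443.9 lb)
  TiO2: 21.20·0.9901 = 20.99 lb (target 20.99 lb)
  ZrO2: 311.2·0.6695 = 208.3 lb (target 208.4 lb)
  PbO: 134.3·0.9990 = 134.2 lb (target 134.2 lb)
  SrO: 116.0·0.6994 = 81.13 lb (target 81.12 lb)
Glass mass check: batch total minus LOI = 999.8 lb (summing oxide targets gives 999.9 lb; with the basis standing at 999.9 lb — differing by rounding only).
Adding the batch up: Σ batch = 1095 lb; LOI removed, Σ of batch·LOI: 94.97 lb; the yield ratio, glass ÷ batch: 91.33%.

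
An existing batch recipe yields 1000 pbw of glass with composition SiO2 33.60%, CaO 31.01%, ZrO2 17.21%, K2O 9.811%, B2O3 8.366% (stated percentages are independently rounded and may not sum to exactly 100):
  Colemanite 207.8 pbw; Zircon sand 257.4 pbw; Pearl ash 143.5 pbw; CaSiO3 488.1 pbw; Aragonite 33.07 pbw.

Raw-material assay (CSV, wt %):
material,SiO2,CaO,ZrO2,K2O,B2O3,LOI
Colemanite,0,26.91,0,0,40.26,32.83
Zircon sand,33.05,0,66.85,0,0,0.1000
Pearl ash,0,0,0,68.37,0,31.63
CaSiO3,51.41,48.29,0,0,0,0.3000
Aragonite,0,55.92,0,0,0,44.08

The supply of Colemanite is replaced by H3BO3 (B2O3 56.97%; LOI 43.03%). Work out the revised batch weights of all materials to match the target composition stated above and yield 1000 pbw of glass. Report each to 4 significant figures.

Revised batch per 1000 pbw glass:
  H3BO3: 146.8 pbw
  Zircon sand: 257.4 pbw
  Pearl ash: 143.5 pbw
  CaSiO3: 488.1 pbw
  Aragonite: 133.1 pbw
Total batch = 1169 pbw; LOI loss = 168.9 pbw

Every computation keeps full float precision all the way through — intermediates are displayed with 4-significant-digit rounding as written — a single rounding yields every reported figure. Derived quantities (glass mass, yield, the five compositions, ignition loss, totals) are recomputed in full precision from the weighed amounts for 1000 pbw of glass, precisely as stated by the problem or answer text.
Target oxide masses per 1000 pbw glass:
  SiO2: 33.60% × 1000 = 336.0 pbw
  CaO: 31.01% × 1000 = 310.1 pbw
  ZrO2: 17.21% × 1000 = 172.1 pbw
  K2O: 9.811% × 1000 = 98.11 pbw
  B2O3: 8.366% × 1000 = 83.66 pbw
Checking each oxide sum applying the batch weights above, per the basis as stated (summed amounts equal target values given rounding of the digits):
  SiO2: 257.4·0.3305 + 488.1·0.5141 = 336.0 pbw (target 336.0 pbw)
  CaO: 488.1·0.4829 + 133.1·0.5592 = 310.1 pbw (target 310.1 pbw)
  ZrO2: 257.4·0.6685 = 172.1 pbw (target 172.1 pbw)
  K2O: 143.5·0.6837 = 98.11 pbw (target 98.11 pbw)
  B2O3: 146.8·0.5697 = 83.63 pbw (target 83.66 pbw)
Glass-mass sanity pass: whole batch net of LOI = 1000 pbw (oxide target masses add up to 1000 pbw; with the basis standing at 1000 pbw — a pure rounding effect).
Total batch = Σ batch = 1169 pbw; Σ batch·LOI gives LOI loss = 168.9 pbw; glass ÷ batch gives a yield of 85.55%.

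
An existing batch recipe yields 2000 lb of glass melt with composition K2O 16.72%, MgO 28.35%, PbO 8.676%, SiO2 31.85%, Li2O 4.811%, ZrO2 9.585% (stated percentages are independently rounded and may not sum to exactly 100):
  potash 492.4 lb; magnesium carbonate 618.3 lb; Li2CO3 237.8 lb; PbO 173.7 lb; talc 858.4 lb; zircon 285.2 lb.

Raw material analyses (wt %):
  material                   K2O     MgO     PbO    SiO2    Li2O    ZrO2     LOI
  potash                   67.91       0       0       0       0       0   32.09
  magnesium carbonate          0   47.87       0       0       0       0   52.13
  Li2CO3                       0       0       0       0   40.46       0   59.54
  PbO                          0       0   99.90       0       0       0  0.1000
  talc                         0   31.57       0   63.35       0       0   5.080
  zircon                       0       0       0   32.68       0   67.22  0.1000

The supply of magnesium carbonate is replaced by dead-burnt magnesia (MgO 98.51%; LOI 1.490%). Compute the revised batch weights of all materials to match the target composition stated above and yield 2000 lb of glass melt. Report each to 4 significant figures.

All internal work carries full float precision from first step to last. Working values are displayed rounded to four significant digits in the working. A single rounding finalizes every reported number. All derived quantities, including LOI, the yield, glass mass, the totals, the six compositions, are computed using the weight values for 2000 lb of glass at exact precision as they appear in question or answer.
Oxide mass targets, per 2000 lb glass melt:
  K2O: 16.72% × 2000 = 334.4 lb
  MgO: 28.35% × 2000 = 567.0 lb
  PbO: 8.676% × 2000 = 173.5 lb
  SiO2: 31.85% × 2000 = 637.0 lb
  Li2O: 4.811% × 2000 = 96.22 lb
  ZrO2: 9.585% × 2000 = 191.7 lb
Per-oxide balance check on the weights just shown, against the basis in use (sums match the target masses exact up to rounding of places):
  K2O: 492.4·0.6791 = 334.4 lb (target 334.4 lb)
  MgO: 300.5·0.9851 + 858.4·0.3157 = 567.0 lb (target 567.0 lb)
  PbO: 173.7·0.9990 = 173.5 lb (target 173.5 lb)
  SiO2: 858.4·0.6335 + 285.2·0.3268 = 637.0 lb (target 637.0 lb)
  Li2O: 237.8·0.4046 = 96.21 lb (target 96.22 lb)
  ZrO2: 285.2·0.6722 = 191.7 lb (target 191.7 lb)
Consistency of the glass mass: net batch after ignition = 2000 lb (oxide target masses add up to 2000 lb; basis as stated: 2000 lb — deltas are rounding alone).
Whole-batch sum: Σ batch = 2348 lb; the LOI term Σ batch·LOI equals 348.1 lb; as yield: glass ÷ batch → 85.17%.

Revised batch per 2000 lb glass melt:
  potash: 492.4 lb
  dead-burnt magnesia: 300.5 lb
  Li2CO3: 237.8 lb
  PbO: 173.7 lb
  talc: 858.4 lb
  zircon: 285.2 lb
Total batch = 2348 lb; LOI loss = 348.1 lb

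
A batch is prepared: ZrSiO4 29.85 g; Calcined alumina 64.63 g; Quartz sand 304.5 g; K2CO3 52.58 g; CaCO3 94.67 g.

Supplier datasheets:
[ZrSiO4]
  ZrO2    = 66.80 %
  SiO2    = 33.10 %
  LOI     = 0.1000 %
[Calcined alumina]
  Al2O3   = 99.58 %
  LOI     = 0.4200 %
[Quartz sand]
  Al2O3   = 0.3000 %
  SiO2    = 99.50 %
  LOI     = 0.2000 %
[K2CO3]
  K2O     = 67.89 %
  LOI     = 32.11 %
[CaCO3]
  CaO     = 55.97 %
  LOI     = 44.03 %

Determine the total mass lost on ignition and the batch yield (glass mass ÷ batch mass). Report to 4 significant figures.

Values along the way appear rounded to four significant digits; each numeric step carries full float precision in every operation; every reported figure receives exactly one rounding; all derived quantities are rebuilt from the batch weights for 486.8 g of glass at full precision (yield, ignition loss, totals, the five compositions, net glass mass) exactly as shown in the question or the answer.
Each material's LOI contribution:
  ZrSiO4: 29.85 × 0.001000 = 0.02985 g
  Calcined alumina: 64.63 × 0.004200 = 0.2714 g
  Quartz sand: 304.5 × 0.002000 = 0.6090 g
  K2CO3: 52.58 × 0.3211 = 16.88 g
  CaCO3: 94.67 × 0.4403 = 41.68 g
Total LOI = 59.48 g
Glass = batch − LOI = 546.2 − 59.48 = 486.8 g

LOI loss = 59.48 g; glass = 486.8 g; yield = 89.11%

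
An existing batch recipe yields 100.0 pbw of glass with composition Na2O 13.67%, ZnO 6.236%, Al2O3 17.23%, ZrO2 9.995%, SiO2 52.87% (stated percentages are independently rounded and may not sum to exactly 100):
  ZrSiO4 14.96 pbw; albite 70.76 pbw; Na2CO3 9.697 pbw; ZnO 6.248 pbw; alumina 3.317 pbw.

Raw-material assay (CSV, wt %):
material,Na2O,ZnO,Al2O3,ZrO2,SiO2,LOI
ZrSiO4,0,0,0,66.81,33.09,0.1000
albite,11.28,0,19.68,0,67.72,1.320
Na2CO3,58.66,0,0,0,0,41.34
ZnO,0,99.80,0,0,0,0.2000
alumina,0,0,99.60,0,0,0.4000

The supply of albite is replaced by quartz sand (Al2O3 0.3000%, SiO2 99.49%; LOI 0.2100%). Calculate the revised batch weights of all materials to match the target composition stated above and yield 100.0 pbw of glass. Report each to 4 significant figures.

Revised batch per 100.0 pbw glass:
  ZrSiO4: 14.96 pbw
  quartz sand: 48.17 pbw
  Na2CO3: 23.30 pbw
  ZnO: 6.248 pbw
  alumina: 17.15 pbw
Total batch = 109.8 pbw; LOI loss = 9.829 pbw

All arithmetic keeps full precision at all times — values along the way are shown with 4-significant-digit rounding alongside each step. Each reported number takes a single rounding. All derived quantities, including LOI, the yield, the totals, five oxide percentages, net glass mass, are re-derived from the weighed amounts for 100.0 pbw of glass in full precision as quoted within either problem or answer.
Per-oxide target masses for 100.0 pbw glass:
  Na2O: 13.67% × 100.0 = 13.67 pbw
  ZnO: 6.236% × 100.0 = 6.236 pbw
  Al2O3: 17.23% × 100.0 = 17.23 pbw
  ZrO2: 9.995% × 100.0 = 9.995 pbw
  SiO2: 52.87% × 100.0 = 52.87 pbw
Oxide-by-oxide audit per the reported batch figures, relative to the basis at hand (sum by sum, the targets are met given rounding of the digits):
  Na2O: 23.30·0.5866 = 13.67 pbw (target 13.67 pbw)
  ZnO: 6.248·0.9980 = 6.236 pbw (target 6.236 pbw)
  Al2O3: 48.17·0.003000 + 17.15·0.9960 = 17.23 pbw (target 17.23 pbw)
  ZrO2: 14.96·0.6681 = 9.995 pbw (target 9.995 pbw)
  SiO2: 14.96·0.3309 + 48.17·0.9949 = 52.87 pbw (target 52.87 pbw)
Mass balance on the glass: the batch minus its LOI: 100.0 pbw (the targets, summed, come to 100.0 pbw; versus the stated basis of 100.0 pbw — deltas are rounding alone).
Summing the batch: Σ batch = 109.8 pbw; LOI removed, Σ of batch·LOI: 9.829 pbw; as yield: glass ÷ batch → 91.05%.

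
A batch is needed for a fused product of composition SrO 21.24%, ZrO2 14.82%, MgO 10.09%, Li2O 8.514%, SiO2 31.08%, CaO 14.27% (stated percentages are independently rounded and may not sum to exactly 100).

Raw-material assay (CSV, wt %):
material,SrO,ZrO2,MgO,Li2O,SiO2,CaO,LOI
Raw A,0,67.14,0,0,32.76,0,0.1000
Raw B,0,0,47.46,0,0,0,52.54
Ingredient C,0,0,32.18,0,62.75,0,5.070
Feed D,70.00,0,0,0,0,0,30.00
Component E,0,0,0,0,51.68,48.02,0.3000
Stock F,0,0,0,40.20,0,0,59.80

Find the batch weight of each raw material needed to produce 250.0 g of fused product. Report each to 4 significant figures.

In-progress results are shown (rounded to four significant figures) in the printout — all arithmetic runs at full float precision end to end; every reported result takes a single rounding; derived quantities are re-derived in full precision (net glass mass, yield, ignition loss, six oxide percentages, the totals) starting from the weights per 250.0 g of glass as given in problem or answer.
Target oxide masses per 250.0 g fused product:
  SrO: 21.24% × 250.0 = 53.10 g
  ZrO2: 14.82% × 250.0 = 37.05 g
  MgO: 10.09% × 250.0 = 25.22 g
  Li2O: 8.514% × 250.0 = 21.28 g
  SiO2: 31.08% × 250.0 = 77.70 g
  CaO: 14.27% × 250.0 = 35.67 g
Per-oxide balance check per the reported batch figures, against the basis in use (summed amounts equal target values given rounding of the digits):
  SrO: 75.86·0.7000 = 53.10 g (target 53.10 g)
  ZrO2: 55.18·0.6714 = 37.05 g (target 37.05 g)
  MgO: 30.21·0.4746 + 33.83·0.3218 = 25.22 g (target 25.22 g)
  Li2O: 52.95·0.4020 = 21.29 g (target 21.28 g)
  SiO2: 55.18·0.3276 + 33.83·0.6275 + 74.29·0.5168 = 77.70 g (target 77.70 g)
  CaO: 74.29·0.4802 = 35.67 g (target 35.67 g)
Glass-mass closure: batch total minus LOI = 250.0 g (per-oxide target masses sum to 250.0 g; versus the stated basis of 250.0 g — any gap is answer rounding).
Batch total: Σ batch = 322.3 g; ignition loss, Σ(batch × LOI) = 72.29 g; yield: glass divided by total = 77.57%.

Batch per 250.0 g fused product:
  Raw A: 55.18 g
  Raw B: 30.21 g
  Ingredient C: 33.83 g
  Feed D: 75.86 g
  Component E: 74.29 g
  Stock F: 52.95 g
Total batch = 322.3 g; LOI loss = 72.29 g; yield = 77.57%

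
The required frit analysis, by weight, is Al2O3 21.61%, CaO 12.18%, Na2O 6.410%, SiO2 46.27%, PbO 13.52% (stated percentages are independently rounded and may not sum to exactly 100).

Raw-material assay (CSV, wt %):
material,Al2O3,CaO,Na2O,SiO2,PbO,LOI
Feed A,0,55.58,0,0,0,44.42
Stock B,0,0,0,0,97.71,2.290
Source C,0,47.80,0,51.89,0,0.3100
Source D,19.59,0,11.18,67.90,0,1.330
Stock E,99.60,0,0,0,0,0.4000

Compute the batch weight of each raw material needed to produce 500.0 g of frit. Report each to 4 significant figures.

Batch per 500.0 g frit:
  Feed A: 48.75 g
  Stock B: 69.18 g
  Source C: 70.73 g
  Source D: 286.7 g
  Stock E: 52.10 g
Total batch = 527.5 g; LOI loss = 27.48 g; yield = 94.79%

The intermediate values appear (rounded to 4 significant digits) in the printout. All arithmetic keeps full float precision from start to finish — every reported figure includes exactly one rounding. The derived quantities are re-derived at full precision (the totals, glass mass, ignition loss, the yield, five oxide percentages) from the batch weights per 500.0 g of glass precisely as stated by problem or answer.
Per-oxide target masses for 500.0 g frit:
  Al2O3: 21.61% × 500.0 = 108.0 g
  CaO: 12.18% × 500.0 = 60.90 g
  Na2O: 6.410% × 500.0 = 32.05 g
  SiO2: 46.27% × 500.0 = 231.4 g
  PbO: 13.52% × 500.0 = 67.60 g
Balance tally, oxide-wise, with the batch weights as given, per the basis as stated (summed amounts equal target values exact up to rounding of places):
  Al2O3: 286.7·0.1959 + 52.10·0.9960 = 108.1 g (target 108.0 g)
  CaO: 48.75·0.5558 + 70.73·0.4780 = 60.90 g (target 60.90 g)
  Na2O: 286.7·0.1118 = 32.05 g (target 32.05 g)
  SiO2: 70.73·0.5189 + 286.7·0.6790 = 231.4 g (target 231.4 g)
  PbO: 69.18·0.9771 = 67.60 g (target 67.60 g)
Consistency of the glass mass: Σ batch − LOI loss = 500.0 g (the targets, summed, come to 500.0 g; the stated basis being 500.0 g — a pure rounding effect).
Total batch = Σ batch = 527.5 g; loss to ignition Σ batch·LOI = 27.48 g; the yield ratio, glass ÷ batch: 94.79%.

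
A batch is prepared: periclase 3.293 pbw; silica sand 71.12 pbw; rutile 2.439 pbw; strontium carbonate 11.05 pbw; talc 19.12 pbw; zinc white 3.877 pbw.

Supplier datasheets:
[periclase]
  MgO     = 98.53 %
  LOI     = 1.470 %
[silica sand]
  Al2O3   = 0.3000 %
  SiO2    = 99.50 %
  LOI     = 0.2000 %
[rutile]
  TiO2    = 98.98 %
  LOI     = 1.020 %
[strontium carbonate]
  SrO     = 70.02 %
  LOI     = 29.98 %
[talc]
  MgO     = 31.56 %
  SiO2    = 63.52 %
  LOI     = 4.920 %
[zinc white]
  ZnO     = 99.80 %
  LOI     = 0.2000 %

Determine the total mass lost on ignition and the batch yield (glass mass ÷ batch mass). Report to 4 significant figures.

LOI loss = 4.477 pbw; glass = 106.4 pbw; yield = 95.96%

The whole derivation keeps exact precision through the solve; mid-chain values are printed with 4-significant-digit rounding alongside each step. Every reported figure carries a single rounding; the derived quantities are computed using the weight values for 106.4 pbw of glass at full float precision (the yield, LOI, net glass mass, six oxide percentages, totals) as given in the problem or answer text.
Per-material ignition loss:
  periclase: 3.293 × 0.01470 = 0.04841 pbw
  silica sand: 71.12 × 0.002000 = 0.1422 pbw
  rutile: 2.439 × 0.01020 = 0.02488 pbw
  strontium carbonate: 11.05 × 0.2998 = 3.313 pbw
  talc: 19.12 × 0.04920 = 0.9407 pbw
  zinc white: 3.877 × 0.002000 = 0.007754 pbw
Total LOI = 4.477 pbw
Glass = batch − LOI = 110.9 − 4.477 = 106.4 pbw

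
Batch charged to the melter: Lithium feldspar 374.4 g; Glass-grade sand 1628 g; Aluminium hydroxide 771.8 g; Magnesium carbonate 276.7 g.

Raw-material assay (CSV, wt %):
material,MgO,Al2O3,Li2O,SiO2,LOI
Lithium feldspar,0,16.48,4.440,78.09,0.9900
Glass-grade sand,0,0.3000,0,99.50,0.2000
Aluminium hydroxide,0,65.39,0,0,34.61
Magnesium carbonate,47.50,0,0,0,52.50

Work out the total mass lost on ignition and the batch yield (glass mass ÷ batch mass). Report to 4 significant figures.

All arithmetic carries full precision all the way through — values along the way are printed rounded off to 4 significant digits within the worked lines — a single rounding completes every reported number; the derived quantities are carried in full precision (the yield, totals, four oxide percentages, ignition loss, glass mass) from the batch weights on 2632 g of glass, exactly as printed in either problem or answer.
Per-material ignition loss:
  Lithium feldspar: 374.4 × 0.009900 = 3.707 g
  Glass-grade sand: 1628 × 0.002000 = 3.256 g
  Aluminium hydroxide: 771.8 × 0.3461 = 267.1 g
  Magnesium carbonate: 276.7 × 0.5250 = 145.3 g
Total LOI = 419.4 g
Glass = batch − LOI = 3051 − 419.4 = 2632 g

LOI loss = 419.4 g; glass = 2632 g; yield = 86.25%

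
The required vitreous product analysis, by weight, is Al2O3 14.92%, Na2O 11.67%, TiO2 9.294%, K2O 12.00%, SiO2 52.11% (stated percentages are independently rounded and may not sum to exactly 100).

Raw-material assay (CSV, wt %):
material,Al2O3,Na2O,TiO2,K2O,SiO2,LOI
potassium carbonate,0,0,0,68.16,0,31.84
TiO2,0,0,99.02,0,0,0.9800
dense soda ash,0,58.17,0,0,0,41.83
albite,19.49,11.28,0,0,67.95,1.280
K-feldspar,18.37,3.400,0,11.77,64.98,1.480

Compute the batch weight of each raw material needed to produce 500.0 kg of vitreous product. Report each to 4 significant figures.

Batch per 500.0 kg vitreous product:
  potassium carbonate: 79.45 kg
  TiO2: 46.93 kg
  dense soda ash: 32.26 kg
  albite: 335.9 kg
  K-feldspar: 49.67 kg
Total batch = 544.2 kg; LOI loss = 44.29 kg; yield = 91.86%

Intermediates are displayed rounded to 4 significant digits at each printed step — full float precision is carried at all times — exactly one rounding is applied to every reported result — all derived quantities, including the five compositions, yield, glass mass, ignition loss, the totals, are rebuilt from the batch weights per 500.0 kg of glass in exact precision as set out in the question or the answer.
Target oxide masses per 500.0 kg vitreous product:
  Al2O3: 14.92% × 500.0 = 74.60 kg
  Na2O: 11.67% × 500.0 = 58.35 kg
  TiO2: 9.294% × 500.0 = 46.47 kg
  K2O: 12.00% × 500.0 = 60.00 kg
  SiO2: 52.11% × 500.0 = 260.6 kg
Mass-balance tally per oxide from the weights as reported, per the basis as stated (summed amounts equal target values inside rounding margins):
  Al2O3: 335.9·0.1949 + 49.67·0.1837 = 74.59 kg (target 74.60 kg)
  Na2O: 32.26·0.5817 + 335.9·0.1128 + 49.67·0.03400 = 58.34 kg (target 58.35 kg)
  TiO2: 46.93·0.9902 = 46.47 kg (target 46.47 kg)
  K2O: 79.45·0.6816 + 49.67·0.1177 = 60.00 kg (target 60.00 kg)
  SiO2: 335.9·0.6795 + 49.67·0.6498 = 260.5 kg (target 260.6 kg)
The glass-mass cross-check: Σ batch − LOI loss = 499.9 kg (per-oxide target masses sum to 500.0 kg; basis as stated: 500.0 kg — differing by rounding only).
Batch total: Σ batch = 544.2 kg; the LOI term Σ batch·LOI equals 44.29 kg; yield, glass over the total, = 91.86%.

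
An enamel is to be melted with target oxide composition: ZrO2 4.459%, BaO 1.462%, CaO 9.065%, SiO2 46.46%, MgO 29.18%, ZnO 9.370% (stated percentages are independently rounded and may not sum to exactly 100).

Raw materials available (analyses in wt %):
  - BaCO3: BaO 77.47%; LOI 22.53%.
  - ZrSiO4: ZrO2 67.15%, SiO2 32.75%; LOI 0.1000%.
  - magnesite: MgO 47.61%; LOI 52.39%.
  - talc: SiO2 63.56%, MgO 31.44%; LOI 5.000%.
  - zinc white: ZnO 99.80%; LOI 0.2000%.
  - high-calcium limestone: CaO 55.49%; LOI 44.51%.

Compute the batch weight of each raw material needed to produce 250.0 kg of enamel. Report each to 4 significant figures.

Batch per 250.0 kg enamel:
  BaCO3: 4.718 kg
  ZrSiO4: 16.60 kg
  magnesite: 38.20 kg
  talc: 174.2 kg
  zinc white: 23.47 kg
  high-calcium limestone: 40.84 kg
Total batch = 298.0 kg; LOI loss = 48.03 kg; yield = 83.88%

Every computation keeps full float precision in all steps — working values are displayed (rounded to four significant digits) between the steps — exactly one rounding goes into each reported figure. All derived quantities (glass mass, the six compositions, LOI, the yield, totals) are re-derived using the weight values for 250.0 kg of glass in full precision as they appear in problem or answer.
Oxide-by-oxide targets in 250.0 kg enamel:
  ZrO2: 4.459% × 250.0 = 11.15 kg
  BaO: 1.462% × 250.0 = 3.655 kg
  CaO: 9.065% × 250.0 = 22.66 kg
  SiO2: 46.46% × 250.0 = 116.2 kg
  MgO: 29.18% × 250.0 = 72.95 kg
  ZnO: 9.370% × 250.0 = 23.42 kg
Verifying the oxide balance with the batch weights as given, relative to the basis at hand (summed amounts equal target values exact up to rounding of places):
  ZrO2: 16.60·0.6715 = 11.15 kg (target 11.15 kg)
  BaO: 4.718·0.7747 = 3.655 kg (target 3.655 kg)
  CaO: 40.84·0.5549 = 22.66 kg (target 22.66 kg)
  SiO2: 16.60·0.3275 + 174.2·0.6356 = 116.2 kg (target 116.2 kg)
  MgO: 38.20·0.4761 + 174.2·0.3144 = 72.96 kg (target 72.95 kg)
  ZnO: 23.47·0.9980 = 23.42 kg (target 23.42 kg)
Auditing the glass mass value: Σ batch − LOI loss = 250.0 kg (the Σ of target masses is 250.0 kg; the stated basis being 250.0 kg — a pure rounding effect).
Summing the batch: Σ batch = 298.0 kg; loss to ignition Σ batch·LOI = 48.03 kg; as yield: glass ÷ batch → 83.88%.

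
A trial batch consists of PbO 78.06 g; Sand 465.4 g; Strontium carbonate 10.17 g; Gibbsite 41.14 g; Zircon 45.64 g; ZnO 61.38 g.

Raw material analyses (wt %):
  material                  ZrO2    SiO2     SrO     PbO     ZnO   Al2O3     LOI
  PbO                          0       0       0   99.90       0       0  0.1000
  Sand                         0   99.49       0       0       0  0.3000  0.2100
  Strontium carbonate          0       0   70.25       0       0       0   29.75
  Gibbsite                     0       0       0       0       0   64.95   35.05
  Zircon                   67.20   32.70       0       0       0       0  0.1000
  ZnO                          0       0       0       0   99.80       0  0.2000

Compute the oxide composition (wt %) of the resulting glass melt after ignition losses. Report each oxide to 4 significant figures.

Values along the way are displayed rounded to 4 significant digits between the steps; the whole derivation maintains full float precision end to end. Each reported figure takes a single rounding — the derived quantities (ignition loss, six oxide percentages, totals, net glass mass, the yield) are recomputed in exact precision from the weighed amounts on 683.1 g of glass, as set out in problem or answer.
Oxide masses out of the charge:
  ZrO2: 45.64·0.6720 = 30.67 g
  SiO2: 465.4·0.9949 + 45.64·0.3270 = 478.0 g
  SrO: 10.17·0.7025 = 7.144 g
  PbO: 78.06·0.9990 = 77.98 g
  ZnO: 61.38·0.9980 = 61.26 g
  Al2O3: 465.4·0.003000 + 41.14·0.6495 = 28.12 g
LOI: 78.06·0.001000 + 465.4·0.002100 + 10.17·0.2975 + 41.14·0.3505 + 45.64·0.001000 + 61.38·0.002000 = 18.67 g
batch − LOI leaves glass = 701.8 − 18.67 = 683.1 g (matching Σ of the oxides)
wt % = 100 × oxide mass / glass mass

Glass mass = 683.1 g (batch 701.8 − LOI 18.67).
Composition: ZrO2 4.490%, SiO2 69.97%, SrO 1.046%, PbO 11.42%, ZnO 8.967%, Al2O3 4.116%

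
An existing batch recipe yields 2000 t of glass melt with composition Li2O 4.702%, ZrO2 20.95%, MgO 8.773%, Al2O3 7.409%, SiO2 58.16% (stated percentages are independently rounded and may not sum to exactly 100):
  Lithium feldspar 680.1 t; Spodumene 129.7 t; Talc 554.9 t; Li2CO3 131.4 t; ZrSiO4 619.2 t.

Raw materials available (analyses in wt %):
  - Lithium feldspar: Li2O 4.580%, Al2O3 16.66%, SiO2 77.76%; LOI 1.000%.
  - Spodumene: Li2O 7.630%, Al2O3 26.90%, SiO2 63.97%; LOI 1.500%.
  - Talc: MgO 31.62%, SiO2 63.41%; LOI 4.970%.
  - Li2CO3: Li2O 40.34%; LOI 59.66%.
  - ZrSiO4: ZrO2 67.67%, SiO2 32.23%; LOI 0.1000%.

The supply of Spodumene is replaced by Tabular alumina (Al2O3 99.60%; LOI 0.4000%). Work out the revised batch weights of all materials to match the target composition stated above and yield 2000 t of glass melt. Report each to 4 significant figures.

Values along the way are printed (rounded to four significant digits) in the printout — full float precision is kept from first step to last — every reported value includes exactly one rounding — derived quantities, which include five oxide percentages, the yield, totals, LOI, net glass mass, are rebuilt at full precision, exactly as printed in question or answer, from the batch weights for 2000 t of glass.
Per-oxide target masses for 2000 t glass melt:
  Li2O: 4.702% × 2000 = 94.04 t
  ZrO2: 20.95% × 2000 = 419.0 t
  MgO: 8.773% × 2000 = 175.5 t
  Al2O3: 7.409% × 2000 = 148.2 t
  SiO2: 58.16% × 2000 = 1163 t
Oxide-by-oxide audit on the weights just shown, for the quoted basis mass (each sum matches its target mass given rounding of the digits):
  Li2O: 786.7·0.04580 + 143.8·0.4034 = 94.04 t (target 94.04 t)
  ZrO2: 619.2·0.6767 = 419.0 t (target 419.0 t)
  MgO: 554.9·0.3162 = 175.5 t (target 175.5 t)
  Al2O3: 786.7·0.1666 + 17.18·0.9960 = 148.2 t (target 148.2 t)
  SiO2: 786.7·0.7776 + 554.9·0.6341 + 619.2·0.3223 = 1163 t (target 1163 t)
Auditing the glass mass value: batch Σ − ignition loss = 2000 t (targets for the oxides total 2000 t; basis as stated: 2000 t — a pure rounding effect).
Total batch = Σ batch = 2122 t; LOI loss = Σ batch·LOI = 121.9 t; the yield ratio, glass ÷ batch: 94.25%.

Revised batch per 2000 t glass melt:
  Lithium feldspar: 786.7 t
  Tabular alumina: 17.18 t
  Talc: 554.9 t
  Li2CO3: 143.8 t
  ZrSiO4: 619.2 t
Total batch = 2122 t; LOI loss = 121.9 t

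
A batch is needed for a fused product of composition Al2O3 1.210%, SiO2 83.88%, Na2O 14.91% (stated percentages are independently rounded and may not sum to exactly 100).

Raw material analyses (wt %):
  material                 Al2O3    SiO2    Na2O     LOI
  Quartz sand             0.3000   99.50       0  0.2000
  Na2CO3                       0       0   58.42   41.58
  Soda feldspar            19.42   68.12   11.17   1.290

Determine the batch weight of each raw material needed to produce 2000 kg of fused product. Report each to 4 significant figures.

Working values are printed rounded off to 4 significant digits between the steps — exact precision is kept all the way through — exactly one rounding is applied to each reported figure. All derived quantities, which include totals, glass mass, the three compositions, yield, ignition loss, are recomputed at full float precision, exactly as printed in the question or the answer, starting from the weights on 2000 kg of glass.
Target masses of each oxide per 2000 kg fused product:
  Al2O3: 1.210% × 2000 = 24.20 kg
  SiO2: 83.88% × 2000 = 1678 kg
  Na2O: 14.91% × 2000 = 298.2 kg
Verifying the oxide balance given the weights on record, per the basis as stated (target by target, the sums agree up to rounding of the answer):
  Al2O3: 1618·0.003000 + 99.62·0.1942 = 24.20 kg (target 24.20 kg)
  SiO2: 1618·0.9950 + 99.62·0.6812 = 1678 kg (target 1678 kg)
  Na2O: 491.4·0.5842 + 99.62·0.1117 = 298.2 kg (target 298.2 kg)
Glass-mass closure: total batch − LOI = 2000 kg (oxide target masses add up to 2000 kg; against the stated basis, 2000 kg — differing by rounding only).
Whole-batch sum: Σ batch = 2209 kg; Σ batch·LOI gives LOI loss = 208.8 kg; as yield: glass ÷ batch → 90.55%.

Batch per 2000 kg fused product:
  Quartz sand: 1618 kg
  Na2CO3: 491.4 kg
  Soda feldspar: 99.62 kg
Total batch = 2209 kg; LOI loss = 208.8 kg; yield = 90.55%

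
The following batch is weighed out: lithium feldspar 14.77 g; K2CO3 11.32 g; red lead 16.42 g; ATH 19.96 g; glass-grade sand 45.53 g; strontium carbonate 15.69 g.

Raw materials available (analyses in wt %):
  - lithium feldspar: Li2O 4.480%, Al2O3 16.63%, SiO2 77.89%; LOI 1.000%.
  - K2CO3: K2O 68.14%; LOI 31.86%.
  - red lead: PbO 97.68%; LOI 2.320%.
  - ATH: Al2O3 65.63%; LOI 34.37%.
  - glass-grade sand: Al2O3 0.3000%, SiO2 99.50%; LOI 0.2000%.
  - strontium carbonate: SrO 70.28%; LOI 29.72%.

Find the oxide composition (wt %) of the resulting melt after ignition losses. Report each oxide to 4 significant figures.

Glass mass = 107.9 g (batch 123.7 − LOI 15.75).
Composition: Li2O 0.6130%, SrO 10.22%, PbO 14.86%, Al2O3 14.54%, SiO2 52.63%, K2O 7.146%

Intermediates appear, rounded to four significant digits, as written; full precision is kept through every step; each reported result is rounded exactly once. All derived quantities, which include the totals, the six compositions, glass mass, yield, ignition loss, are recomputed at full float precision, exactly as shown in the question or the answer, from the weighed amounts at 107.9 g of glass.
Oxide-by-oxide delivered mass:
  Li2O: 14.77·0.04480 = 0.6617 g
  SrO: 15.69·0.7028 = 11.03 g
  PbO: 16.42·0.9768 = 16.04 g
  Al2O3: 14.77·0.1663 + 19.96·0.6563 + 45.53·0.003000 = 15.69 g
  SiO2: 14.77·0.7789 + 45.53·0.9950 = 56.81 g
  K2O: 11.32·0.6814 = 7.713 g
LOI: 14.77·0.01000 + 11.32·0.3186 + 16.42·0.02320 + 19.96·0.3437 + 45.53·0.002000 + 15.69·0.2972 = 15.75 g
Resulting glass, batch − LOI: 123.7 − 15.75 = 107.9 g (= Σ oxide masses)
wt % = oxide mass / glass mass × 100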